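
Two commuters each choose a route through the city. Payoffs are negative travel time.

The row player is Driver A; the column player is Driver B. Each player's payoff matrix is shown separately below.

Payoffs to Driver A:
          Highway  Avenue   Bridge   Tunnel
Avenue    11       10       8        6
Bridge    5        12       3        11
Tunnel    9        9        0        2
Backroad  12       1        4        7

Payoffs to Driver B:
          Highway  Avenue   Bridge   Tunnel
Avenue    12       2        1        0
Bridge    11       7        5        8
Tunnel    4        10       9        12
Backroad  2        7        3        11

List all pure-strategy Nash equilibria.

Mark each player's best response to every combination of opponents' strategies; a profile where every player is best-responding is a pure Nash equilibrium.
Driver A against Highway: payoffs 11, 5, 9, 12 → best response Backroad.
Driver A against Avenue: payoffs 10, 12, 9, 1 → best response Bridge.
Driver A against Bridge: payoffs 8, 3, 0, 4 → best response Avenue.
Driver A against Tunnel: payoffs 6, 11, 2, 7 → best response Bridge.
Driver B against Avenue: payoffs 12, 2, 1, 0 → best response Highway.
Driver B against Bridge: payoffs 11, 7, 5, 8 → best response Highway.
Driver B against Tunnel: payoffs 4, 10, 9, 12 → best response Tunnel.
Driver B against Backroad: payoffs 2, 7, 3, 11 → best response Tunnel.
No profile is a mutual best response for all players.

none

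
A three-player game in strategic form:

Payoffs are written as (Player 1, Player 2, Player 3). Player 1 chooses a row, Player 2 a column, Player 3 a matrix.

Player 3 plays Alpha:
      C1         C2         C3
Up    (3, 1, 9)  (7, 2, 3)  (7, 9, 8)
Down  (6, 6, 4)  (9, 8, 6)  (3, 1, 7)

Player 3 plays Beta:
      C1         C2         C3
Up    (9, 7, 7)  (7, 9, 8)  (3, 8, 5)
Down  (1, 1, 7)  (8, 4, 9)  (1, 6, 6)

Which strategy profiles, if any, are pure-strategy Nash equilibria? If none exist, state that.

(Up, C3, Alpha)

Check each profile: it is a Nash equilibrium iff no player can strictly gain by switching unilaterally.
(Up, C1, Alpha): Player 1 can switch to Down (3 → 6). Not NE.
(Up, C1, Beta): Player 2 can switch to C2 (7 → 9). Not NE.
(Up, C2, Alpha): Player 1 can switch to Down (7 → 9). Not NE.
(Up, C2, Beta): Player 1 can switch to Down (7 → 8). Not NE.
(Up, C3, Alpha): Player 1 gets 7, best alternative 3; Player 2 gets 9, best alternative 2; Player 3 gets 8, best alternative 5. No profitable deviation — NE.
(Up, C3, Beta): Player 2 can switch to C2 (8 → 9). Not NE.
(Down, C1, Alpha): Player 2 can switch to C2 (6 → 8). Not NE.
(Down, C1, Beta): Player 1 can switch to Up (1 → 9). Not NE.
(Down, C2, Alpha): Player 3 can switch to Beta (6 → 9). Not NE.
(The remaining 3 profiles each have a profitable deviation by the same check.)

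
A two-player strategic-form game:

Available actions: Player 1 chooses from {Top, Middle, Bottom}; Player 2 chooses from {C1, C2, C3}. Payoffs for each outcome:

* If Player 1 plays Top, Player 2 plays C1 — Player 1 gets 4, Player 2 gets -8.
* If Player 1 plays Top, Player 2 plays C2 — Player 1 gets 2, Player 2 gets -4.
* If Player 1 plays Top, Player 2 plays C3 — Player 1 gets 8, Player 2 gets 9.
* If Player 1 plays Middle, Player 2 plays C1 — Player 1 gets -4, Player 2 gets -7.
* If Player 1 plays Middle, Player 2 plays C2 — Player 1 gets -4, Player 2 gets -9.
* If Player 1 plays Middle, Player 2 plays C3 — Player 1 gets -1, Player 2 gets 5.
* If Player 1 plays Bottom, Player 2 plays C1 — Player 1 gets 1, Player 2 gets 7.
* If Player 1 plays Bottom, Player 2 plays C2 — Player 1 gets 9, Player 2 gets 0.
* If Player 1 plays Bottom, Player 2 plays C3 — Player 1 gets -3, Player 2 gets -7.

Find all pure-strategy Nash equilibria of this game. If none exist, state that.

(Top, C1): Player 2 can switch to C2 (-8 → -4). Not NE.
(Top, C2): Player 1 can switch to Bottom (2 → 9). Not NE.
(Top, C3): Player 1 gets 8, best alternative -1; Player 2 gets 9, best alternative -4. No profitable deviation — NE.
(Middle, C1): Player 1 can switch to Top (-4 → 4). Not NE.
(Middle, C2): Player 1 can switch to Top (-4 → 2). Not NE.
(Middle, C3): Player 1 can switch to Top (-1 → 8). Not NE.
(Bottom, C1): Player 1 can switch to Top (1 → 4). Not NE.
(Bottom, C2): Player 2 can switch to C1 (0 → 7). Not NE.
(Bottom, C3): Player 1 can switch to Top (-3 → 8). Not NE.

(Top, C3)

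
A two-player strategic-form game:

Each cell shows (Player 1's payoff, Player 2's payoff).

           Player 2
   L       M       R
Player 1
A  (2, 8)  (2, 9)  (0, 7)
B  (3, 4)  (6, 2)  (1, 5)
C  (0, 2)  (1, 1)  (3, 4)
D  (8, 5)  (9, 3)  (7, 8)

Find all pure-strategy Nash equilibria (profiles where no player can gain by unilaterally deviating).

(D, R)

Check each profile: it is a Nash equilibrium iff no player can strictly gain by switching unilaterally.
(A, L): Player 1 can switch to B (2 → 3). Not NE.
(A, M): Player 1 can switch to B (2 → 6). Not NE.
(A, R): Player 1 can switch to B (0 → 1). Not NE.
(B, L): Player 1 can switch to D (3 → 8). Not NE.
(B, M): Player 1 can switch to D (6 → 9). Not NE.
(B, R): Player 1 can switch to C (1 → 3). Not NE.
(C, L): Player 1 can switch to A (0 → 2). Not NE.
(C, M): Player 1 can switch to A (1 → 2). Not NE.
(C, R): Player 1 can switch to D (3 → 7). Not NE.
(D, L): Player 2 can switch to R (5 → 8). Not NE.
(D, R): Player 1 gets 7, best alternative 3; Player 2 gets 8, best alternative 5. No profitable deviation — NE.
(The remaining 1 profile has a profitable deviation by the same check.)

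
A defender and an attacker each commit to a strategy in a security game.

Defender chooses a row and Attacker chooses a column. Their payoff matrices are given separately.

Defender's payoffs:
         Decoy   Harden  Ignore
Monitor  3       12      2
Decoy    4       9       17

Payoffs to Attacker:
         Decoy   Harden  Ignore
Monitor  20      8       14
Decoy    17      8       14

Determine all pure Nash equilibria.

Check each profile: it is a Nash equilibrium iff no player can strictly gain by switching unilaterally.
(Monitor, Decoy): Defender can switch to Decoy (3 → 4). Not NE.
(Monitor, Harden): Attacker can switch to Decoy (8 → 20). Not NE.
(Monitor, Ignore): Defender can switch to Decoy (2 → 17). Not NE.
(Decoy, Decoy): Defender gets 4, best alternative 3; Attacker gets 17, best alternative 14. No profitable deviation — NE.
(Decoy, Harden): Defender can switch to Monitor (9 → 12). Not NE.
(Decoy, Ignore): Attacker can switch to Decoy (14 → 17). Not NE.

(Decoy, Decoy)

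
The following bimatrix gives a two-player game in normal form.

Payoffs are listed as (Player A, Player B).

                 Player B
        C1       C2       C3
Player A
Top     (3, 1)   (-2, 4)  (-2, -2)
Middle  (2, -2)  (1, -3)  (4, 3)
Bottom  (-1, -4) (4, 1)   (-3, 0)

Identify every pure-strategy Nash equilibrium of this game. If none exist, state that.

The pure Nash equilibria are (Middle, C3), (Bottom, C2).

(Top, C1): Player B can switch to C2 (1 → 4). Not NE.
(Top, C2): Player A can switch to Middle (-2 → 1). Not NE.
(Top, C3): Player A can switch to Middle (-2 → 4). Not NE.
(Middle, C1): Player A can switch to Top (2 → 3). Not NE.
(Middle, C2): Player A can switch to Bottom (1 → 4). Not NE.
(Middle, C3): Player A gets 4, best alternative -2; Player B gets 3, best alternative -2. No profitable deviation — NE.
(Bottom, C1): Player A can switch to Top (-1 → 3). Not NE.
(Bottom, C2): Player A gets 4, best alternative 1; Player B gets 1, best alternative 0. No profitable deviation — NE.
(Bottom, C3): Player A can switch to Top (-3 → -2). Not NE.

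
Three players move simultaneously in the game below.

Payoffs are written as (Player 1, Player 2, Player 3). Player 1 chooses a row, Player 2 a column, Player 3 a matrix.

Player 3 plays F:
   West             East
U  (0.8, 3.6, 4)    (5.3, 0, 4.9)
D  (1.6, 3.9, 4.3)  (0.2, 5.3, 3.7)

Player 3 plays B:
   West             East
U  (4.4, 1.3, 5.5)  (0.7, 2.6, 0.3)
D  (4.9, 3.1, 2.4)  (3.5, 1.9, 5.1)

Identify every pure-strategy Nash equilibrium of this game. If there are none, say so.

There is no pure-strategy Nash equilibrium.

Player 1 against (West, F): payoffs 0.8, 1.6 → best response D.
Player 1 against (West, B): payoffs 4.4, 4.9 → best response D.
Player 1 against (East, F): payoffs 5.3, 0.2 → best response U.
Player 1 against (East, B): payoffs 0.7, 3.5 → best response D.
Player 2 against (U, F): payoffs 3.6, 0 → best response West.
Player 2 against (U, B): payoffs 1.3, 2.6 → best response East.
Player 2 against (D, F): payoffs 3.9, 5.3 → best response East.
Player 2 against (D, B): payoffs 3.1, 1.9 → best response West.
Player 3 against (U, West): payoffs 4, 5.5 → best response B.
Player 3 against (U, East): payoffs 4.9, 0.3 → best response F.
Player 3 against (D, West): payoffs 4.3, 2.4 → best response F.
Player 3 against (D, East): payoffs 3.7, 5.1 → best response B.
No profile is a mutual best response for all players.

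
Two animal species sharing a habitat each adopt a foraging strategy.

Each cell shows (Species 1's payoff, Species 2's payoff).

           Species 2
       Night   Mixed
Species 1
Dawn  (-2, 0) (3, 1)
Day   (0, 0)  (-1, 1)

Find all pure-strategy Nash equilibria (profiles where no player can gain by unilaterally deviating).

(Dawn, Night): Species 1 can switch to Day (-2 → 0). Not NE.
(Dawn, Mixed): Species 1 gets 3, best alternative -1; Species 2 gets 1, best alternative 0. No profitable deviation — NE.
(Day, Night): Species 2 can switch to Mixed (0 → 1). Not NE.
(Day, Mixed): Species 1 can switch to Dawn (-1 → 3). Not NE.

The unique pure-strategy Nash equilibrium is (Dawn, Mixed).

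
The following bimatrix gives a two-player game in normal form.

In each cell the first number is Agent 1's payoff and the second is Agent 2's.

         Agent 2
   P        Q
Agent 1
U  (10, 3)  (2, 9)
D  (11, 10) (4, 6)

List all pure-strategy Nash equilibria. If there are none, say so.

(U, P): Agent 1 can switch to D (10 → 11). Not NE.
(U, Q): Agent 1 can switch to D (2 → 4). Not NE.
(D, P): Agent 1 gets 11, best alternative 10; Agent 2 gets 10, best alternative 6. No profitable deviation — NE.
(D, Q): Agent 2 can switch to P (6 → 10). Not NE.

Pure NE: (D, P)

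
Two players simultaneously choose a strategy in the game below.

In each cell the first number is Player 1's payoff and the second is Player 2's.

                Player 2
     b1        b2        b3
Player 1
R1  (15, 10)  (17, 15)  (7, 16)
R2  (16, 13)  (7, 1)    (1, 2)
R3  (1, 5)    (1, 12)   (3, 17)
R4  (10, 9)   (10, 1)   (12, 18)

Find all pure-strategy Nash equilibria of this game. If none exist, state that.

Player 1 against b1: payoffs 15, 16, 1, 10 → best response R2.
Player 1 against b2: payoffs 17, 7, 1, 10 → best response R1.
Player 1 against b3: payoffs 7, 1, 3, 12 → best response R4.
Player 2 against R1: payoffs 10, 15, 16 → best response b3.
Player 2 against R2: payoffs 13, 1, 2 → best response b1.
Player 2 against R3: payoffs 5, 12, 17 → best response b3.
Player 2 against R4: payoffs 9, 1, 18 → best response b3.
Mutual best responses: (R2, b1); (R4, b3).

The pure Nash equilibria are (R2, b1), (R4, b3).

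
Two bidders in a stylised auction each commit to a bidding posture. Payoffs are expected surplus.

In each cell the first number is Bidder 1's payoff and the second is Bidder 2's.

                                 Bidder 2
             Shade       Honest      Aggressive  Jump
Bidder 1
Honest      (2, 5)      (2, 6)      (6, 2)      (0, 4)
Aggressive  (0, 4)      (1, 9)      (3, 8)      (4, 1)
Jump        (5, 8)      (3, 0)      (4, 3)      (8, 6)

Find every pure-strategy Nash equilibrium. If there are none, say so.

Bidder 1 against Shade: payoffs 2, 0, 5 → best response Jump.
Bidder 1 against Honest: payoffs 2, 1, 3 → best response Jump.
Bidder 1 against Aggressive: payoffs 6, 3, 4 → best response Honest.
Bidder 1 against Jump: payoffs 0, 4, 8 → best response Jump.
Bidder 2 against Honest: payoffs 5, 6, 2, 4 → best response Honest.
Bidder 2 against Aggressive: payoffs 4, 9, 8, 1 → best response Honest.
Bidder 2 against Jump: payoffs 8, 0, 3, 6 → best response Shade.
Mutual best responses: (Jump, Shade).

(Jump, Shade)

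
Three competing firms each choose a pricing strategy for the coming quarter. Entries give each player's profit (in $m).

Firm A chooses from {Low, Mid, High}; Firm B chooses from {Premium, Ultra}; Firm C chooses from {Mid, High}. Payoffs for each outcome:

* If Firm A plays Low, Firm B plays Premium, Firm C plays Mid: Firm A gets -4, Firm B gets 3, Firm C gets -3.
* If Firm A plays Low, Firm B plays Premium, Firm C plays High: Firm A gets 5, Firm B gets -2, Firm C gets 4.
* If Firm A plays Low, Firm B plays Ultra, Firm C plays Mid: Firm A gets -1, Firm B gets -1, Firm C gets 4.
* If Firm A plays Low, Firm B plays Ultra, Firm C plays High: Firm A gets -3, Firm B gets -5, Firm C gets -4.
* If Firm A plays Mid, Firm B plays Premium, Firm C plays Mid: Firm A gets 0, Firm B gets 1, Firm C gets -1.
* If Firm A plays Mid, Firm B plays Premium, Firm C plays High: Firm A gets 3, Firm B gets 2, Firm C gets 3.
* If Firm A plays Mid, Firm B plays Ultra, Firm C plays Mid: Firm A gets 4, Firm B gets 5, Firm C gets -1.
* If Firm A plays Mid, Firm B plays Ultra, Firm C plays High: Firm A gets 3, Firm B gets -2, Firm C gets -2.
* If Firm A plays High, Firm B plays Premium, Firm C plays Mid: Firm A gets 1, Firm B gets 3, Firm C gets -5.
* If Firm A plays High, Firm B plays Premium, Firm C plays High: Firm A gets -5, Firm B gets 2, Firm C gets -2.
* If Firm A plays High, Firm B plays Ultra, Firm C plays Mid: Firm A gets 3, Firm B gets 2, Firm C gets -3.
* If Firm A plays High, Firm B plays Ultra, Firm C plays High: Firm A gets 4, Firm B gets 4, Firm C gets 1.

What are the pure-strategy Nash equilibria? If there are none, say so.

The pure Nash equilibria are (Low, Premium, High), (Mid, Ultra, Mid), (High, Ultra, High).

(Low, Premium, Mid): Firm A can switch to Mid (-4 → 0). Not NE.
(Low, Premium, High): Firm A gets 5, best alternative 3; Firm B gets -2, best alternative -5; Firm C gets 4, best alternative -3. No profitable deviation — NE.
(Low, Ultra, Mid): Firm A can switch to Mid (-1 → 4). Not NE.
(Low, Ultra, High): Firm A can switch to Mid (-3 → 3). Not NE.
(Mid, Premium, Mid): Firm A can switch to High (0 → 1). Not NE.
(Mid, Premium, High): Firm A can switch to Low (3 → 5). Not NE.
(Mid, Ultra, Mid): Firm A gets 4, best alternative 3; Firm B gets 5, best alternative 1; Firm C gets -1, best alternative -2. No profitable deviation — NE.
(Mid, Ultra, High): Firm A can switch to High (3 → 4). Not NE.
(High, Premium, Mid): Firm C can switch to High (-5 → -2). Not NE.
(High, Premium, High): Firm A can switch to Low (-5 → 5). Not NE.
(High, Ultra, Mid): Firm A can switch to Mid (3 → 4). Not NE.
(High, Ultra, High): Firm A gets 4, best alternative 3; Firm B gets 4, best alternative 2; Firm C gets 1, best alternative -3. No profitable deviation — NE.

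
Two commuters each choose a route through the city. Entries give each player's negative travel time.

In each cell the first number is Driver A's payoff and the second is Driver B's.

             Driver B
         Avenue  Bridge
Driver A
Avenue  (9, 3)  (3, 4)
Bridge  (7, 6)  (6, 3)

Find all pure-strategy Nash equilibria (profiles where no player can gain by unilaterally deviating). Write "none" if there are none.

none

(Avenue, Avenue): Driver B can switch to Bridge (3 → 4). Not NE.
(Avenue, Bridge): Driver A can switch to Bridge (3 → 6). Not NE.
(Bridge, Avenue): Driver A can switch to Avenue (7 → 9). Not NE.
(Bridge, Bridge): Driver B can switch to Avenue (3 → 6). Not NE.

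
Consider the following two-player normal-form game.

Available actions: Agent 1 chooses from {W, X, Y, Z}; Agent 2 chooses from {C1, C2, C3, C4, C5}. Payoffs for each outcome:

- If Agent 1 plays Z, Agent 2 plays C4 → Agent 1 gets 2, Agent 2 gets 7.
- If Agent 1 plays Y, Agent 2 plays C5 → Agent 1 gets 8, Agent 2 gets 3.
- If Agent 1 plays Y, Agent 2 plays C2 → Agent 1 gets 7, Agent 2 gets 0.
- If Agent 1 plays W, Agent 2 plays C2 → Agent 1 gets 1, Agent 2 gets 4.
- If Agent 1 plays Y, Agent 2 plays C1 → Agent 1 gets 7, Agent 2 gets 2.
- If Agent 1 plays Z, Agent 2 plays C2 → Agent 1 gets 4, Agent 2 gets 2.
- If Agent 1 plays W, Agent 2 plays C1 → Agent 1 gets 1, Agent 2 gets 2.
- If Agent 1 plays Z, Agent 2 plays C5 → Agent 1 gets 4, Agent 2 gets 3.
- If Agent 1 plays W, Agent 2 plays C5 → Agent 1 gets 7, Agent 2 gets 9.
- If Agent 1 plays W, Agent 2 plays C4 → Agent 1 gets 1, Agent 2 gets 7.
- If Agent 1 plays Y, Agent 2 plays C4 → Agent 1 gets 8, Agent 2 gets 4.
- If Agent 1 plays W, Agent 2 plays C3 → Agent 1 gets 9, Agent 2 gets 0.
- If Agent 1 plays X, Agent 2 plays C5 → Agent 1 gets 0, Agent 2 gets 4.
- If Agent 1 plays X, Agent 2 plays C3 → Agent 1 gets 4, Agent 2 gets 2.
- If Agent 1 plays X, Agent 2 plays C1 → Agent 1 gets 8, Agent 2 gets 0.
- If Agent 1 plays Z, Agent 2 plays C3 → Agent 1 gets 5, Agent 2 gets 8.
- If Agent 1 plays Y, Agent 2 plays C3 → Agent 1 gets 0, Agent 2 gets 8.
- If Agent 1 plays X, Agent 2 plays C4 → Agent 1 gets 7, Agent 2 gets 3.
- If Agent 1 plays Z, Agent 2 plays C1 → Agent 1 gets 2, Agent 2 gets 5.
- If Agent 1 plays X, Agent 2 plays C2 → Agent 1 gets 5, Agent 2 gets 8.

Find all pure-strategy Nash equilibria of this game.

No pure-strategy Nash equilibrium.

(W, C1): Agent 1 can switch to X (1 → 8). Not NE.
(W, C2): Agent 1 can switch to X (1 → 5). Not NE.
(W, C3): Agent 2 can switch to C1 (0 → 2). Not NE.
(W, C4): Agent 1 can switch to X (1 → 7). Not NE.
(W, C5): Agent 1 can switch to Y (7 → 8). Not NE.
(X, C1): Agent 2 can switch to C2 (0 → 8). Not NE.
(X, C2): Agent 1 can switch to Y (5 → 7). Not NE.
(X, C3): Agent 1 can switch to W (4 → 9). Not NE.
(The remaining 12 profiles each have a profitable deviation by the same check.)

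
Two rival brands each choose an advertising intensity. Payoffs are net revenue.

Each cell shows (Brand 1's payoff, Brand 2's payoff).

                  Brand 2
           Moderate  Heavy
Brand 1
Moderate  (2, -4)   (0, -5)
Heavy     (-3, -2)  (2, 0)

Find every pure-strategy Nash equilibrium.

(Moderate, Moderate); (Heavy, Heavy)

(Moderate, Moderate): Brand 1 gets 2, best alternative -3; Brand 2 gets -4, best alternative -5. No profitable deviation — NE.
(Moderate, Heavy): Brand 1 can switch to Heavy (0 → 2). Not NE.
(Heavy, Moderate): Brand 1 can switch to Moderate (-3 → 2). Not NE.
(Heavy, Heavy): Brand 1 gets 2, best alternative 0; Brand 2 gets 0, best alternative -2. No profitable deviation — NE.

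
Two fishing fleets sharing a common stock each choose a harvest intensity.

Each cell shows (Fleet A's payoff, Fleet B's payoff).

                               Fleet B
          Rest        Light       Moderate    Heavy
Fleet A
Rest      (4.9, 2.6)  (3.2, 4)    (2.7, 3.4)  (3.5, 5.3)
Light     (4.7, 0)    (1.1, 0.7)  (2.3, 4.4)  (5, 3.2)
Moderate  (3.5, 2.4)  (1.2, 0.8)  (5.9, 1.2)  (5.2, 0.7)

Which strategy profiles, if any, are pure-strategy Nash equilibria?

This game has no pure Nash equilibrium.

Mark each player's best response to every combination of opponents' strategies; a profile where every player is best-responding is a pure Nash equilibrium.
Fleet A against Rest: payoffs 4.9, 4.7, 3.5 → best response Rest.
Fleet A against Light: payoffs 3.2, 1.1, 1.2 → best response Rest.
Fleet A against Moderate: payoffs 2.7, 2.3, 5.9 → best response Moderate.
Fleet A against Heavy: payoffs 3.5, 5, 5.2 → best response Moderate.
Fleet B against Rest: payoffs 2.6, 4, 3.4, 5.3 → best response Heavy.
Fleet B against Light: payoffs 0, 0.7, 4.4, 3.2 → best response Moderate.
Fleet B against Moderate: payoffs 2.4, 0.8, 1.2, 0.7 → best response Rest.
No profile is a mutual best response for all players.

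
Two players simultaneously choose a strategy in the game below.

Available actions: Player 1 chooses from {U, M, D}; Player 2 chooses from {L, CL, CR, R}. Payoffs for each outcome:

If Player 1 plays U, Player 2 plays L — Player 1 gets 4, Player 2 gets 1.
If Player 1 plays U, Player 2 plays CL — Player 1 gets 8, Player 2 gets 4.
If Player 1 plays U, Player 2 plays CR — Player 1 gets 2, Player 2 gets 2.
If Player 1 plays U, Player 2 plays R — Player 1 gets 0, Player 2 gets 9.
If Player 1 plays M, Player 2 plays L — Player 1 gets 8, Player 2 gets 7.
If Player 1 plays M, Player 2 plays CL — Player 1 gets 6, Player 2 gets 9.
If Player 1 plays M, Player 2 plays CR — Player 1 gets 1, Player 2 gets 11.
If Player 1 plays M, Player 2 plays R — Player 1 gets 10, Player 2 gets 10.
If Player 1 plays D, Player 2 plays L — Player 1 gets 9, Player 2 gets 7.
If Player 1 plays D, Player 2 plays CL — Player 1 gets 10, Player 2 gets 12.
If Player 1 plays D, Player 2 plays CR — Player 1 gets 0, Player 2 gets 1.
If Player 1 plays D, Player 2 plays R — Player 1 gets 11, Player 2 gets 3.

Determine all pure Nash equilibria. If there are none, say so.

The unique pure-strategy Nash equilibrium is (D, CL).

For each player, find the best response to each opponent profile; mutual best responses are the pure NE.
Player 1 against L: payoffs 4, 8, 9 → best response D.
Player 1 against CL: payoffs 8, 6, 10 → best response D.
Player 1 against CR: payoffs 2, 1, 0 → best response U.
Player 1 against R: payoffs 0, 10, 11 → best response D.
Player 2 against U: payoffs 1, 4, 2, 9 → best response R.
Player 2 against M: payoffs 7, 9, 11, 10 → best response CR.
Player 2 against D: payoffs 7, 12, 1, 3 → best response CL.
Mutual best responses: (D, CL).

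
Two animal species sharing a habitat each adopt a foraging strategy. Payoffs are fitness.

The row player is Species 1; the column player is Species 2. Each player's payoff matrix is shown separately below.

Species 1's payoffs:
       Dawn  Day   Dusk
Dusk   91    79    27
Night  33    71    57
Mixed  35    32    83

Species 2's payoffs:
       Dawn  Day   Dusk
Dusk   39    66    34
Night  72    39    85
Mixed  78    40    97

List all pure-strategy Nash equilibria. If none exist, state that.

Pure-strategy Nash equilibria: (Dusk, Day) and (Mixed, Dusk)

(Dusk, Dawn): Species 2 can switch to Day (39 → 66). Not NE.
(Dusk, Day): Species 1 gets 79, best alternative 71; Species 2 gets 66, best alternative 39. No profitable deviation — NE.
(Dusk, Dusk): Species 1 can switch to Night (27 → 57). Not NE.
(Night, Dawn): Species 1 can switch to Dusk (33 → 91). Not NE.
(Night, Day): Species 1 can switch to Dusk (71 → 79). Not NE.
(Night, Dusk): Species 1 can switch to Mixed (57 → 83). Not NE.
(Mixed, Dawn): Species 1 can switch to Dusk (35 → 91). Not NE.
(Mixed, Day): Species 1 can switch to Dusk (32 → 79). Not NE.
(Mixed, Dusk): Species 1 gets 83, best alternative 57; Species 2 gets 97, best alternative 78. No profitable deviation — NE.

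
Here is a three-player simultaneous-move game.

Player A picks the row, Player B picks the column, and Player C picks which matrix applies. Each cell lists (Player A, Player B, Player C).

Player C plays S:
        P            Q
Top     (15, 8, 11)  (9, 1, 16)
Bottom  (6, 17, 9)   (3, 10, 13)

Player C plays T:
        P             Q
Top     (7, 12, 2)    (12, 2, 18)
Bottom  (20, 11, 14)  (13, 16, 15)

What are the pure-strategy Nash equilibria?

Mark each player's best response to every combination of opponents' strategies; a profile where every player is best-responding is a pure Nash equilibrium.
Player A against (P, S): payoffs 15, 6 → best response Top.
Player A against (P, T): payoffs 7, 20 → best response Bottom.
Player A against (Q, S): payoffs 9, 3 → best response Top.
Player A against (Q, T): payoffs 12, 13 → best response Bottom.
Player B against (Top, S): payoffs 8, 1 → best response P.
Player B against (Top, T): payoffs 12, 2 → best response P.
Player B against (Bottom, S): payoffs 17, 10 → best response P.
Player B against (Bottom, T): payoffs 11, 16 → best response Q.
Player C against (Top, P): payoffs 11, 2 → best response S.
Player C against (Top, Q): payoffs 16, 18 → best response T.
Player C against (Bottom, P): payoffs 9, 14 → best response T.
Player C against (Bottom, Q): payoffs 13, 15 → best response T.
Mutual best responses: (Top, P, S); (Bottom, Q, T).

The pure Nash equilibria are (Top, P, S) and (Bottom, Q, T).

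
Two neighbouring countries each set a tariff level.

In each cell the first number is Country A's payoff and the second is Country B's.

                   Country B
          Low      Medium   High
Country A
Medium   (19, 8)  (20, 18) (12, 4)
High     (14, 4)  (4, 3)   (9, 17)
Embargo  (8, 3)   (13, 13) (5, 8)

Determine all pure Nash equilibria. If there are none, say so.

(Medium, Low): Country B can switch to Medium (8 → 18). Not NE.
(Medium, Medium): Country A gets 20, best alternative 13; Country B gets 18, best alternative 8. No profitable deviation — NE.
(Medium, High): Country B can switch to Low (4 → 8). Not NE.
(High, Low): Country A can switch to Medium (14 → 19). Not NE.
(High, Medium): Country A can switch to Medium (4 → 20). Not NE.
(High, High): Country A can switch to Medium (9 → 12). Not NE.
(Embargo, Low): Country A can switch to Medium (8 → 19). Not NE.
(The remaining 2 profiles each have a profitable deviation by the same check.)

Pure NE: (Medium, Medium)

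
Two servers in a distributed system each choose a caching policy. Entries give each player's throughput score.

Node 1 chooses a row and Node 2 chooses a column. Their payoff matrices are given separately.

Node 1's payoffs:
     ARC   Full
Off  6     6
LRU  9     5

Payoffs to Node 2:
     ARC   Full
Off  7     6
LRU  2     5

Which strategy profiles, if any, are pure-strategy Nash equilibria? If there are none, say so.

Node 1 against ARC: payoffs 6, 9 → best response LRU.
Node 1 against Full: payoffs 6, 5 → best response Off.
Node 2 against Off: payoffs 7, 6 → best response ARC.
Node 2 against LRU: payoffs 2, 5 → best response Full.
No profile is a mutual best response for all players.

No pure-strategy Nash equilibrium.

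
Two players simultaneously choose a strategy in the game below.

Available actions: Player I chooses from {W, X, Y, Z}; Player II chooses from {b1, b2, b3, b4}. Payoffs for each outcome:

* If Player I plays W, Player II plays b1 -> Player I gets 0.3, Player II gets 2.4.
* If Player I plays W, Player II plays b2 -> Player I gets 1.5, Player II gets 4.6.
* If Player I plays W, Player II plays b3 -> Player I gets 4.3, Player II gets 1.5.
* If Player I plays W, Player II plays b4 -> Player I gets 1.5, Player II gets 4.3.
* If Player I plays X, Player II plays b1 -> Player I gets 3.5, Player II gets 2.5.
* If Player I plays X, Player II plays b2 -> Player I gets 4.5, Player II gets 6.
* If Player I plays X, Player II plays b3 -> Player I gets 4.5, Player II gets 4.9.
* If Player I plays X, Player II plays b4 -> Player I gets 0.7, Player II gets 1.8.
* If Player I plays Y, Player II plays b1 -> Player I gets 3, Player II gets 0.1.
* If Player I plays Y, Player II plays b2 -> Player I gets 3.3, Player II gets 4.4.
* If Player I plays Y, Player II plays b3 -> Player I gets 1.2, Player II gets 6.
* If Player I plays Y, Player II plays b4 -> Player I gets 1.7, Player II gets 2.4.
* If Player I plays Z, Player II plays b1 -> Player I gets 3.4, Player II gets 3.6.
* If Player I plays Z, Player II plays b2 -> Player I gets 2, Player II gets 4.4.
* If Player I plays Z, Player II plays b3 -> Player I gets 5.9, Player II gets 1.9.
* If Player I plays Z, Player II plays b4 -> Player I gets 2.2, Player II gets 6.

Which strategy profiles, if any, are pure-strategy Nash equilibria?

The pure Nash equilibria are (X, b2), (Z, b4).

For each player, find the best response to each opponent profile; mutual best responses are the pure NE.
Player I against b1: payoffs 0.3, 3.5, 3, 3.4 → best response X.
Player I against b2: payoffs 1.5, 4.5, 3.3, 2 → best response X.
Player I against b3: payoffs 4.3, 4.5, 1.2, 5.9 → best response Z.
Player I against b4: payoffs 1.5, 0.7, 1.7, 2.2 → best response Z.
Player II against W: payoffs 2.4, 4.6, 1.5, 4.3 → best response b2.
Player II against X: payoffs 2.5, 6, 4.9, 1.8 → best response b2.
Player II against Y: payoffs 0.1, 4.4, 6, 2.4 → best response b3.
Player II against Z: payoffs 3.6, 4.4, 1.9, 6 → best response b4.
Mutual best responses: (X, b2); (Z, b4).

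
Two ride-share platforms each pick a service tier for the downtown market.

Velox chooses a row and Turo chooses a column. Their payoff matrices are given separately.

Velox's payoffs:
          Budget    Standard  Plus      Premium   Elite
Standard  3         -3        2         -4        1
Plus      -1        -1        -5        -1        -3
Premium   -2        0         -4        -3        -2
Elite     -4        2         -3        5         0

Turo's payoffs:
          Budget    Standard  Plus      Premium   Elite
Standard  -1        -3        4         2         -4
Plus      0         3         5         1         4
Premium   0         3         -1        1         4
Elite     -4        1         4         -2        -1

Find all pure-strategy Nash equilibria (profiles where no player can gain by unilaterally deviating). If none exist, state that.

(Standard, Plus)

Check each profile: it is a Nash equilibrium iff no player can strictly gain by switching unilaterally.
(Standard, Budget): Turo can switch to Plus (-1 → 4). Not NE.
(Standard, Standard): Velox can switch to Plus (-3 → -1). Not NE.
(Standard, Plus): Velox gets 2, best alternative -3; Turo gets 4, best alternative 2. No profitable deviation — NE.
(Standard, Premium): Velox can switch to Plus (-4 → -1). Not NE.
(Standard, Elite): Turo can switch to Budget (-4 → -1). Not NE.
(Plus, Budget): Velox can switch to Standard (-1 → 3). Not NE.
(Plus, Standard): Velox can switch to Premium (-1 → 0). Not NE.
(Plus, Plus): Velox can switch to Standard (-5 → 2). Not NE.
(Plus, Premium): Velox can switch to Elite (-1 → 5). Not NE.
(Plus, Elite): Velox can switch to Standard (-3 → 1). Not NE.
(Premium, Budget): Velox can switch to Standard (-2 → 3). Not NE.
(The remaining 9 profiles each have a profitable deviation by the same check.)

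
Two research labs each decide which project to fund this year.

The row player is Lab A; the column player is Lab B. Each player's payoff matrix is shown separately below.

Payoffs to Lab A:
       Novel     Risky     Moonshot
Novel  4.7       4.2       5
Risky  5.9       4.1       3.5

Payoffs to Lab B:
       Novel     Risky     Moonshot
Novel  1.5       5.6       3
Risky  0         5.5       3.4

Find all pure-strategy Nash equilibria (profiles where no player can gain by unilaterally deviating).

(Novel, Risky)

(Novel, Novel): Lab A can switch to Risky (4.7 → 5.9). Not NE.
(Novel, Risky): Lab A gets 4.2, best alternative 4.1; Lab B gets 5.6, best alternative 3. No profitable deviation — NE.
(Novel, Moonshot): Lab B can switch to Risky (3 → 5.6). Not NE.
(Risky, Novel): Lab B can switch to Risky (0 → 5.5). Not NE.
(Risky, Risky): Lab A can switch to Novel (4.1 → 4.2). Not NE.
(Risky, Moonshot): Lab A can switch to Novel (3.5 → 5). Not NE.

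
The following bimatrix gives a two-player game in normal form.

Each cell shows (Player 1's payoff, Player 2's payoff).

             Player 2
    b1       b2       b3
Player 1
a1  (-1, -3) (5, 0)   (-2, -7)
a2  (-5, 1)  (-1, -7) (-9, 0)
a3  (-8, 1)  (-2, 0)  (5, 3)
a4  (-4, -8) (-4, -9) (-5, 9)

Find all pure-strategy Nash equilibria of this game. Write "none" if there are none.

The pure Nash equilibria are (a1, b2); (a3, b3).

(a1, b1): Player 2 can switch to b2 (-3 → 0). Not NE.
(a1, b2): Player 1 gets 5, best alternative -1; Player 2 gets 0, best alternative -3. No profitable deviation — NE.
(a1, b3): Player 1 can switch to a3 (-2 → 5). Not NE.
(a2, b1): Player 1 can switch to a1 (-5 → -1). Not NE.
(a2, b2): Player 1 can switch to a1 (-1 → 5). Not NE.
(a2, b3): Player 1 can switch to a1 (-9 → -2). Not NE.
(a3, b1): Player 1 can switch to a1 (-8 → -1). Not NE.
(a3, b2): Player 1 can switch to a1 (-2 → 5). Not NE.
(a3, b3): Player 1 gets 5, best alternative -2; Player 2 gets 3, best alternative 1. No profitable deviation — NE.
(a4, b1): Player 1 can switch to a1 (-4 → -1). Not NE.
(a4, b2): Player 1 can switch to a1 (-4 → 5). Not NE.
(a4, b3): Player 1 can switch to a1 (-5 → -2). Not NE.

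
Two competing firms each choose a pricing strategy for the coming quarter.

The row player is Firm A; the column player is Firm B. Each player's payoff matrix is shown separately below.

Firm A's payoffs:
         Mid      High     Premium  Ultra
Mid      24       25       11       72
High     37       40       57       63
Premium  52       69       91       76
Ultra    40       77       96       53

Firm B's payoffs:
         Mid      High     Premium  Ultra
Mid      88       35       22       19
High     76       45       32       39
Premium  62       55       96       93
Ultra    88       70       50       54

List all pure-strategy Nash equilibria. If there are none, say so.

Check each profile: it is a Nash equilibrium iff no player can strictly gain by switching unilaterally.
(Mid, Mid): Firm A can switch to High (24 → 37). Not NE.
(Mid, High): Firm A can switch to High (25 → 40). Not NE.
(Mid, Premium): Firm A can switch to High (11 → 57). Not NE.
(Mid, Ultra): Firm A can switch to Premium (72 → 76). Not NE.
(High, Mid): Firm A can switch to Premium (37 → 52). Not NE.
(High, High): Firm A can switch to Premium (40 → 69). Not NE.
(High, Premium): Firm A can switch to Premium (57 → 91). Not NE.
(High, Ultra): Firm A can switch to Mid (63 → 72). Not NE.
(The remaining 8 profiles each have a profitable deviation by the same check.)

This game has no pure Nash equilibrium.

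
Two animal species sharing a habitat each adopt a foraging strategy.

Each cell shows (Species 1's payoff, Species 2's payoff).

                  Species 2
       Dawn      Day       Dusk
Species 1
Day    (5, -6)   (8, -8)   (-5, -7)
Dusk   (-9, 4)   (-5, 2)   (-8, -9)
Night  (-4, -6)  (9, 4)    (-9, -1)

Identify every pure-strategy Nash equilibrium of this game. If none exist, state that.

Species 1 against Dawn: payoffs 5, -9, -4 → best response Day.
Species 1 against Day: payoffs 8, -5, 9 → best response Night.
Species 1 against Dusk: payoffs -5, -8, -9 → best response Day.
Species 2 against Day: payoffs -6, -8, -7 → best response Dawn.
Species 2 against Dusk: payoffs 4, 2, -9 → best response Dawn.
Species 2 against Night: payoffs -6, 4, -1 → best response Day.
Mutual best responses: (Day, Dawn); (Night, Day).

The pure Nash equilibria are (Day, Dawn) and (Night, Day).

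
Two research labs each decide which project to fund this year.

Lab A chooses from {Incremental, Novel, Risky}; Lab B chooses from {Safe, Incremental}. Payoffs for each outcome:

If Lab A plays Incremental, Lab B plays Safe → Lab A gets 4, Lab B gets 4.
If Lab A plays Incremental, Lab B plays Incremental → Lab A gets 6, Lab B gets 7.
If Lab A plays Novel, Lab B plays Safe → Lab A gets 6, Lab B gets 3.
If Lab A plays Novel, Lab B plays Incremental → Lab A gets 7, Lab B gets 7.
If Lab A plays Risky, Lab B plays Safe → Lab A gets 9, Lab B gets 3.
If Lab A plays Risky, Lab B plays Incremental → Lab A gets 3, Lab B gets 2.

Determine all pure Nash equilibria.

The pure Nash equilibria are (Novel, Incremental) and (Risky, Safe).

Lab A against Safe: payoffs 4, 6, 9 → best response Risky.
Lab A against Incremental: payoffs 6, 7, 3 → best response Novel.
Lab B against Incremental: payoffs 4, 7 → best response Incremental.
Lab B against Novel: payoffs 3, 7 → best response Incremental.
Lab B against Risky: payoffs 3, 2 → best response Safe.
Mutual best responses: (Novel, Incremental); (Risky, Safe).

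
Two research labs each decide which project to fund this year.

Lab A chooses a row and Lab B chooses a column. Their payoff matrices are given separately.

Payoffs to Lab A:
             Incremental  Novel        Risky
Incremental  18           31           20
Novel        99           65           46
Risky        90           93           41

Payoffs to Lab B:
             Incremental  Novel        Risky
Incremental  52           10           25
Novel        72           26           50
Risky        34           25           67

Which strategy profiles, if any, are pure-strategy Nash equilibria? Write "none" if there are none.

(Incremental, Incremental): Lab A can switch to Novel (18 → 99). Not NE.
(Incremental, Novel): Lab A can switch to Novel (31 → 65). Not NE.
(Incremental, Risky): Lab A can switch to Novel (20 → 46). Not NE.
(Novel, Incremental): Lab A gets 99, best alternative 90; Lab B gets 72, best alternative 50. No profitable deviation — NE.
(Novel, Novel): Lab A can switch to Risky (65 → 93). Not NE.
(Novel, Risky): Lab B can switch to Incremental (50 → 72). Not NE.
(Risky, Incremental): Lab A can switch to Novel (90 → 99). Not NE.
(The remaining 2 profiles each have a profitable deviation by the same check.)

Pure NE: (Novel, Incremental)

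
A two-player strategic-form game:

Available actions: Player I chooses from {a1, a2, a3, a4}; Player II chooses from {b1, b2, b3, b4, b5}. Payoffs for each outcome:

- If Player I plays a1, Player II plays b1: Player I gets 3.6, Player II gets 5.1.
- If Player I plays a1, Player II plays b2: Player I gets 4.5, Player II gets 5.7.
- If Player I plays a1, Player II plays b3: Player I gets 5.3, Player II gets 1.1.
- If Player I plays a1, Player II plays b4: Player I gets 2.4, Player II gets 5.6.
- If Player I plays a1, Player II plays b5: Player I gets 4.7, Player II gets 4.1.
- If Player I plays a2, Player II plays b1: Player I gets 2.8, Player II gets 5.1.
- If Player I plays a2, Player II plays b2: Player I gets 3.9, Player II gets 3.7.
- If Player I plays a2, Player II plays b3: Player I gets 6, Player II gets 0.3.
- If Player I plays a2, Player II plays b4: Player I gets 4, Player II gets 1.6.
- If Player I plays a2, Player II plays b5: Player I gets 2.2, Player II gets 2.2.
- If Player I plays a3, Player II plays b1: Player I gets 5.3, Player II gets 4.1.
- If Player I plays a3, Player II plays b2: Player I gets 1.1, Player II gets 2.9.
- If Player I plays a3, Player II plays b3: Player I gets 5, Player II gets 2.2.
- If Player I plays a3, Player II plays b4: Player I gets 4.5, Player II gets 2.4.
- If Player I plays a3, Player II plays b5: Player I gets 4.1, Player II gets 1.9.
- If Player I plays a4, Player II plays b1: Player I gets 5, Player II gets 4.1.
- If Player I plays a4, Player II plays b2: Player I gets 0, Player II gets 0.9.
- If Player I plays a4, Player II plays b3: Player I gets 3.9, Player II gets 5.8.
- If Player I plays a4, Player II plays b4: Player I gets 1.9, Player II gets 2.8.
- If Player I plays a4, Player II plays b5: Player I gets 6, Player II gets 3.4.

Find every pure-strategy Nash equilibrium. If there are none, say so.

(a1, b2), (a3, b1)

(a1, b1): Player I can switch to a3 (3.6 → 5.3). Not NE.
(a1, b2): Player I gets 4.5, best alternative 3.9; Player II gets 5.7, best alternative 5.6. No profitable deviation — NE.
(a1, b3): Player I can switch to a2 (5.3 → 6). Not NE.
(a1, b4): Player I can switch to a2 (2.4 → 4). Not NE.
(a1, b5): Player I can switch to a4 (4.7 → 6). Not NE.
(a2, b1): Player I can switch to a1 (2.8 → 3.6). Not NE.
(a2, b2): Player I can switch to a1 (3.9 → 4.5). Not NE.
(a2, b3): Player II can switch to b1 (0.3 → 5.1). Not NE.
(a2, b4): Player I can switch to a3 (4 → 4.5). Not NE.
(a2, b5): Player I can switch to a1 (2.2 → 4.7). Not NE.
(a3, b1): Player I gets 5.3, best alternative 5; Player II gets 4.1, best alternative 2.9. No profitable deviation — NE.
(a3, b2): Player I can switch to a1 (1.1 → 4.5). Not NE.
(a3, b3): Player I can switch to a1 (5 → 5.3). Not NE.
(a3, b4): Player II can switch to b1 (2.4 → 4.1). Not NE.
(The remaining 6 profiles each have a profitable deviation by the same check.)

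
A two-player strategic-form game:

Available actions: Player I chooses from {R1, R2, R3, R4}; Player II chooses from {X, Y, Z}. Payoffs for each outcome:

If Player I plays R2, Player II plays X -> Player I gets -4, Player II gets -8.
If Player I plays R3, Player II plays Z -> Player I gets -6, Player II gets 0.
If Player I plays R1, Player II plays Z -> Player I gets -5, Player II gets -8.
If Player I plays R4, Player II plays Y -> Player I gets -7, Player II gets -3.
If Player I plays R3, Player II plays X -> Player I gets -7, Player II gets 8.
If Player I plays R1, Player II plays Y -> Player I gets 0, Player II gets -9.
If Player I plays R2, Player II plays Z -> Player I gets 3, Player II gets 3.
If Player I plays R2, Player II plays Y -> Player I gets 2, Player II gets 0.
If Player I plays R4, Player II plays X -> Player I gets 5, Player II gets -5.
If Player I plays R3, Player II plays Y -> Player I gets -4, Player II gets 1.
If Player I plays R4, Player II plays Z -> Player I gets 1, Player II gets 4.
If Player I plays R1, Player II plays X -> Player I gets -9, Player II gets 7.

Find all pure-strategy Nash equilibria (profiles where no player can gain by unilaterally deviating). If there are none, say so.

For each strategy profile, look for a profitable unilateral deviation.
(R1, X): Player I can switch to R2 (-9 → -4). Not NE.
(R1, Y): Player I can switch to R2 (0 → 2). Not NE.
(R1, Z): Player I can switch to R2 (-5 → 3). Not NE.
(R2, X): Player I can switch to R4 (-4 → 5). Not NE.
(R2, Y): Player II can switch to Z (0 → 3). Not NE.
(R2, Z): Player I gets 3, best alternative 1; Player II gets 3, best alternative 0. No profitable deviation — NE.
(R3, X): Player I can switch to R2 (-7 → -4). Not NE.
(R3, Y): Player I can switch to R1 (-4 → 0). Not NE.
(R3, Z): Player I can switch to R1 (-6 → -5). Not NE.
(R4, X): Player II can switch to Y (-5 → -3). Not NE.
(R4, Y): Player I can switch to R1 (-7 → 0). Not NE.
(R4, Z): Player I can switch to R2 (1 → 3). Not NE.

(R2, Z)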